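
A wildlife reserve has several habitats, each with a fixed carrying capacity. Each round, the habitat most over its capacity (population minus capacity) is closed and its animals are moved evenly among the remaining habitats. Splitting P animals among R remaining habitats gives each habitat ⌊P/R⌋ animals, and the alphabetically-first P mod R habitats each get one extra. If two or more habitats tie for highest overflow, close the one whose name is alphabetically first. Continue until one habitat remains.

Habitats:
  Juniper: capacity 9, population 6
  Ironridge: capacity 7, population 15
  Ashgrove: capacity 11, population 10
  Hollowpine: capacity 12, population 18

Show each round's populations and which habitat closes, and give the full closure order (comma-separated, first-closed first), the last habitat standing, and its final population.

Round 1: Ashgrove=10 Hollowpine=18 Ironridge=15 Juniper=6 → close Ironridge (overflow 8)
  15÷3 = 5 each, +1 to first 0
Round 2: Ashgrove=15 Hollowpine=23 Juniper=11 → close Hollowpine (overflow 11)
  23÷2 = 11 each, +1 to first 1
Round 3: Ashgrove=27 Juniper=22 → close Ashgrove (overflow 16)
  27÷1 = 27 each, +1 to first 0

Closure order: Ironridge, Hollowpine, Ashgrove
Last habitat: Juniper with 49 animals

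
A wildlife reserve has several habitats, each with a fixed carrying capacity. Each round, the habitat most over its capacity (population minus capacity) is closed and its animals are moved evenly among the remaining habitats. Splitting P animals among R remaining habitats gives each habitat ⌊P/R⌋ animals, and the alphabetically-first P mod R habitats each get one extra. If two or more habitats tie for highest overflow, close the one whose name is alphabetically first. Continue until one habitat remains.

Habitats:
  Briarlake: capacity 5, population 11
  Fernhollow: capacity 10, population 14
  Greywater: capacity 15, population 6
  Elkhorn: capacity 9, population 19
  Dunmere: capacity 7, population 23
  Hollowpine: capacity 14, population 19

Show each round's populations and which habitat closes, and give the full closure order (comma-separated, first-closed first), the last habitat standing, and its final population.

Round 1: Briarlake=11 Dunmere=23 Elkhorn=19 Fernhollow=14 Greywater=6 Hollowpine=19 → close Dunmere (overflow 16)
  23÷5 = 4 each, +1 to first 3
Round 2: Briarlake=16 Elkhorn=24 Fernhollow=19 Greywater=10 Hollowpine=23 → close Elkhorn (overflow 15)
  24÷4 = 6 each, +1 to first 0
Round 3: Briarlake=22 Fernhollow=25 Greywater=16 Hollowpine=29 → close Briarlake (overflow 17)
  22÷3 = 7 each, +1 to first 1
Round 4: Fernhollow=33 Greywater=23 Hollowpine=36 → close Fernhollow (overflow 23)
  33÷2 = 16 each, +1 to first 1
Round 5: Greywater=40 Hollowpine=52 → close Hollowpine (overflow 38)
  52÷1 = 52 each, +1 to first 0

Closure order: Dunmere, Elkhorn, Briarlake, Fernhollow, Hollowpine
Last habitat: Greywater with 92 animals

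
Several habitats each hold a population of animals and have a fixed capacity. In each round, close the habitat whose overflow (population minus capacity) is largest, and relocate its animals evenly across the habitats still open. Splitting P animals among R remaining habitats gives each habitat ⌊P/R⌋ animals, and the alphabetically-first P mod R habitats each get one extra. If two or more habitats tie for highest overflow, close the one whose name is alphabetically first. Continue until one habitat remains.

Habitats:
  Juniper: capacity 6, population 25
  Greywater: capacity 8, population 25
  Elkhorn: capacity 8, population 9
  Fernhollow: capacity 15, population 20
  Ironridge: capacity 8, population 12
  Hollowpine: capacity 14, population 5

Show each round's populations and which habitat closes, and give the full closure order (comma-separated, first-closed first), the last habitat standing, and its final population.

Closure order: Juniper, Greywater, Fernhollow, Ironridge, Elkhorn
Last habitat: Hollowpine with 96 animals

Round 1: Elkhorn=9 Fernhollow=20 Greywater=25 Hollowpine=5 Ironridge=12 Juniper=25 → close Juniper (overflow 19)
  25÷5 = 5 each, +1 to first 0
Round 2: Elkhorn=14 Fernhollow=25 Greywater=30 Hollowpine=10 Ironridge=17 → close Greywater (overflow 22)
  30÷4 = 7 each, +1 to first 2
Round 3: Elkhorn=22 Fernhollow=33 Hollowpine=17 Ironridge=24 → close Fernhollow (overflow 18)
  33÷3 = 11 each, +1 to first 0
Round 4: Elkhorn=33 Hollowpine=28 Ironridge=35 → close Ironridge (overflow 27)
  35÷2 = 17 each, +1 to first 1
Round 5: Elkhorn=51 Hollowpine=45 → close Elkhorn (overflow 43)
  51÷1 = 51 each, +1 to first 0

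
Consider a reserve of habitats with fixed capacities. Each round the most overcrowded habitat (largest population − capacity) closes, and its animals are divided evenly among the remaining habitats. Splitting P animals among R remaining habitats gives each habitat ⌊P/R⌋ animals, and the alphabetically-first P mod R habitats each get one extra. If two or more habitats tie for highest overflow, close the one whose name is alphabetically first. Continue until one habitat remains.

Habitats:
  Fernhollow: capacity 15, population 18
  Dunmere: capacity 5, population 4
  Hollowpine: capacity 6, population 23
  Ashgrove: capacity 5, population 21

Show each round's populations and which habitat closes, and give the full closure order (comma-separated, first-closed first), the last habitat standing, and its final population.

Round 1: Ashgrove=21 Dunmere=4 Fernhollow=18 Hollowpine=23 → close Hollowpine (overflow 17)
  23÷3 = 7 each, +1 to first 2
Round 2: Ashgrove=29 Dunmere=12 Fernhollow=25 → close Ashgrove (overflow 24)
  29÷2 = 14 each, +1 to first 1
Round 3: Dunmere=27 Fernhollow=39 → close Fernhollow (overflow 24)
  39÷1 = 39 each, +1 to first 0

Closure order: Hollowpine, Ashgrove, Fernhollow
Last habitat: Dunmere with 66 animals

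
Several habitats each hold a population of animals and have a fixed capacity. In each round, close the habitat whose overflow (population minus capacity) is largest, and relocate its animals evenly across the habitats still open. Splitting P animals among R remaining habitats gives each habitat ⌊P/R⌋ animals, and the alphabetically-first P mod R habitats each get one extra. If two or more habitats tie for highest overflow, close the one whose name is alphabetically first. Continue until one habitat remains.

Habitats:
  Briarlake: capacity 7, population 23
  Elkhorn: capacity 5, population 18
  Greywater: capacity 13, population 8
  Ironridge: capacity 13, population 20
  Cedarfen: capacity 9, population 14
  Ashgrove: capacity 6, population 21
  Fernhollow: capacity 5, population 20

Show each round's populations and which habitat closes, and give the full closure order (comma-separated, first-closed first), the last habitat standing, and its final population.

Closure order: Briarlake, Ashgrove, Fernhollow, Elkhorn, Cedarfen, Ironridge
Last habitat: Greywater with 124 animals

Round 1: Ashgrove=21 Briarlake=23 Cedarfen=14 Elkhorn=18 Fernhollow=20 Greywater=8 Ironridge=20 → close Briarlake (overflow 16)
  23÷6 = 3 each, +1 to first 5
Round 2: Ashgrove=25 Cedarfen=18 Elkhorn=22 Fernhollow=24 Greywater=12 Ironridge=23 → close Ashgrove (overflow 19)
  25÷5 = 5 each, +1 to first 0
Round 3: Cedarfen=23 Elkhorn=27 Fernhollow=29 Greywater=17 Ironridge=28 → close Fernhollow (overflow 24)
  29÷4 = 7 each, +1 to first 1
Round 4: Cedarfen=31 Elkhorn=34 Greywater=24 Ironridge=35 → close Elkhorn (overflow 29)
  34÷3 = 11 each, +1 to first 1
Round 5: Cedarfen=43 Greywater=35 Ironridge=46 → close Cedarfen (overflow 34)
  43÷2 = 21 each, +1 to first 1
Round 6: Greywater=57 Ironridge=67 → close Ironridge (overflow 54)
  67÷1 = 67 each, +1 to first 0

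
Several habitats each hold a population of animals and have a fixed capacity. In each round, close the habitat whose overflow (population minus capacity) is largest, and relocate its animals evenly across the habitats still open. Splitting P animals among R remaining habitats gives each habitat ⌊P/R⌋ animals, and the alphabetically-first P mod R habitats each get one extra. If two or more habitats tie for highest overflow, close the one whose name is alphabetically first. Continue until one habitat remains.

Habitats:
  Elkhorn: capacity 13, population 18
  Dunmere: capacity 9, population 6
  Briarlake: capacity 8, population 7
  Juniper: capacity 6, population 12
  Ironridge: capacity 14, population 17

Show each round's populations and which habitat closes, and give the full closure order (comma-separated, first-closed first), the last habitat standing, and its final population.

Closure order: Juniper, Elkhorn, Ironridge, Briarlake
Last habitat: Dunmere with 60 animals

Round 1: Briarlake=7 Dunmere=6 Elkhorn=18 Ironridge=17 Juniper=12 → close Juniper (overflow 6)
  12÷4 = 3 each, +1 to first 0
Round 2: Briarlake=10 Dunmere=9 Elkhorn=21 Ironridge=20 → close Elkhorn (overflow 8)
  21÷3 = 7 each, +1 to first 0
Round 3: Briarlake=17 Dunmere=16 Ironridge=27 → close Ironridge (overflow 13)
  27÷2 = 13 each, +1 to first 1
Round 4: Briarlake=31 Dunmere=29 → close Briarlake (overflow 23)
  31÷1 = 31 each, +1 to first 0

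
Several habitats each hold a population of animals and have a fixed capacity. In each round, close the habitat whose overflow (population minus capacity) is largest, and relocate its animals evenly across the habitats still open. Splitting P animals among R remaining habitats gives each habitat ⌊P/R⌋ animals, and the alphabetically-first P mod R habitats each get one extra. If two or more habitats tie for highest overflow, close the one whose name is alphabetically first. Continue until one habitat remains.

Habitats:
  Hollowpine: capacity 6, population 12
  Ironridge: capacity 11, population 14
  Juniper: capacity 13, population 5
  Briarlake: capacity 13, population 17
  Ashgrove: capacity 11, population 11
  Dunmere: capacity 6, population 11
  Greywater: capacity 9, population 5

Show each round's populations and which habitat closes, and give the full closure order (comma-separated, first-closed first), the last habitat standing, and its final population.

Closure order: Hollowpine, Dunmere, Briarlake, Ironridge, Ashgrove, Greywater
Last habitat: Juniper with 75 animals

Round 1: Ashgrove=11 Briarlake=17 Dunmere=11 Greywater=5 Hollowpine=12 Ironridge=14 Juniper=5 → close Hollowpine (overflow 6)
  12÷6 = 2 each, +1 to first 0
Round 2: Ashgrove=13 Briarlake=19 Dunmere=13 Greywater=7 Ironridge=16 Juniper=7 → close Dunmere (overflow 7)
  13÷5 = 2 each, +1 to first 3
Round 3: Ashgrove=16 Briarlake=22 Greywater=10 Ironridge=18 Juniper=9 → close Briarlake (overflow 9)
  22÷4 = 5 each, +1 to first 2
Round 4: Ashgrove=22 Greywater=16 Ironridge=23 Juniper=14 → close Ironridge (overflow 12)
  23÷3 = 7 each, +1 to first 2
Round 5: Ashgrove=30 Greywater=24 Juniper=21 → close Ashgrove (overflow 19)
  30÷2 = 15 each, +1 to first 0
Round 6: Greywater=39 Juniper=36 → close Greywater (overflow 30)
  39÷1 = 39 each, +1 to first 0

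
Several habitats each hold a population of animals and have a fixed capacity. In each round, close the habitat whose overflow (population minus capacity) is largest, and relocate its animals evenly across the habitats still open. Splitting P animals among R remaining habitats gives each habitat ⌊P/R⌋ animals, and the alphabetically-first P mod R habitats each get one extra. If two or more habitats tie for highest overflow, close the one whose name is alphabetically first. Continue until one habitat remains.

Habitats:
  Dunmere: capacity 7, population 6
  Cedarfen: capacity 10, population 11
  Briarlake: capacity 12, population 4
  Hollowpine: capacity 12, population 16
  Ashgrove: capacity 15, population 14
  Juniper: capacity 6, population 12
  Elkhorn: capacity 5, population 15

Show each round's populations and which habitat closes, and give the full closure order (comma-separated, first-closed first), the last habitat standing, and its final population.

Round 1: Ashgrove=14 Briarlake=4 Cedarfen=11 Dunmere=6 Elkhorn=15 Hollowpine=16 Juniper=12 → close Elkhorn (overflow 10)
  15÷6 = 2 each, +1 to first 3
Round 2: Ashgrove=17 Briarlake=7 Cedarfen=14 Dunmere=8 Hollowpine=18 Juniper=14 → close Juniper (overflow 8)
  14÷5 = 2 each, +1 to first 4
Round 3: Ashgrove=20 Briarlake=10 Cedarfen=17 Dunmere=11 Hollowpine=20 → close Hollowpine (overflow 8)
  20÷4 = 5 each, +1 to first 0
Round 4: Ashgrove=25 Briarlake=15 Cedarfen=22 Dunmere=16 → close Cedarfen (overflow 12)
  22÷3 = 7 each, +1 to first 1
Round 5: Ashgrove=33 Briarlake=22 Dunmere=23 → close Ashgrove (overflow 18)
  33÷2 = 16 each, +1 to first 1
Round 6: Briarlake=39 Dunmere=39 → close Dunmere (overflow 32)
  39÷1 = 39 each, +1 to first 0

Closure order: Elkhorn, Juniper, Hollowpine, Cedarfen, Ashgrove, Dunmere
Last habitat: Briarlake with 78 animals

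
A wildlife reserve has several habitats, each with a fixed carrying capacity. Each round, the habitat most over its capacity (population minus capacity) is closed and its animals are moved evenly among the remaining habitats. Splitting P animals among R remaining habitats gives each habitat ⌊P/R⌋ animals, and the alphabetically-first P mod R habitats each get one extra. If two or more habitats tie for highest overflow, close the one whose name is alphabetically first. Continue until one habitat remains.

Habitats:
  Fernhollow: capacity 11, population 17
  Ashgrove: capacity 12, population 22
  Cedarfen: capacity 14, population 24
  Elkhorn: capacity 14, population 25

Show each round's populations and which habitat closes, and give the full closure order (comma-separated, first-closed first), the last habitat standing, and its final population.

Round 1: Ashgrove=22 Cedarfen=24 Elkhorn=25 Fernhollow=17 → close Elkhorn (overflow 11)
  25÷3 = 8 each, +1 to first 1
Round 2: Ashgrove=31 Cedarfen=32 Fernhollow=25 → close Ashgrove (overflow 19)
  31÷2 = 15 each, +1 to first 1
Round 3: Cedarfen=48 Fernhollow=40 → close Cedarfen (overflow 34)
  48÷1 = 48 each, +1 to first 0

Closure order: Elkhorn, Ashgrove, Cedarfen
Last habitat: Fernhollow with 88 animals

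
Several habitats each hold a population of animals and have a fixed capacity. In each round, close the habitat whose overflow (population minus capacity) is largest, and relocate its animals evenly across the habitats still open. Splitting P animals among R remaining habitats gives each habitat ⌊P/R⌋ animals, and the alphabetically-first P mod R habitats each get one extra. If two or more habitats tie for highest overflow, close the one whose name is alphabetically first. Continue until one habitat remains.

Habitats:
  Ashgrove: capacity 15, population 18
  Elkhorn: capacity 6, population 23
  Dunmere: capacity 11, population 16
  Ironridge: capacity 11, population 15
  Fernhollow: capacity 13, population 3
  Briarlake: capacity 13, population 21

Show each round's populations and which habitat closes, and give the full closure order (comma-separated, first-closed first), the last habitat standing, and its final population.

Closure order: Elkhorn, Briarlake, Dunmere, Ashgrove, Ironridge
Last habitat: Fernhollow with 96 animals

Round 1: Ashgrove=18 Briarlake=21 Dunmere=16 Elkhorn=23 Fernhollow=3 Ironridge=15 → close Elkhorn (overflow 17)
  23÷5 = 4 each, +1 to first 3
Round 2: Ashgrove=23 Briarlake=26 Dunmere=21 Fernhollow=7 Ironridge=19 → close Briarlake (overflow 13)
  26÷4 = 6 each, +1 to first 2
Round 3: Ashgrove=30 Dunmere=28 Fernhollow=13 Ironridge=25 → close Dunmere (overflow 17)
  28÷3 = 9 each, +1 to first 1
Round 4: Ashgrove=40 Fernhollow=22 Ironridge=34 → close Ashgrove (overflow 25)
  40÷2 = 20 each, +1 to first 0
Round 5: Fernhollow=42 Ironridge=54 → close Ironridge (overflow 43)
  54÷1 = 54 each, +1 to first 0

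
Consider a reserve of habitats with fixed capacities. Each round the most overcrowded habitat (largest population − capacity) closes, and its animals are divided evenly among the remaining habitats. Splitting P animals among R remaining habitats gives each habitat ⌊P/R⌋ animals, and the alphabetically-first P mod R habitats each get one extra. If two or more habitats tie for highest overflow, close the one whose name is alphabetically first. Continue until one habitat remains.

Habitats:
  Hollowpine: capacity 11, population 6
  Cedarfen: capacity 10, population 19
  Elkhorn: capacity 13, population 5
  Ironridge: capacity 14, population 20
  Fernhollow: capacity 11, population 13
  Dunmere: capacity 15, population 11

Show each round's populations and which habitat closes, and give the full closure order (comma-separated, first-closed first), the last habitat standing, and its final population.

Round 1: Cedarfen=19 Dunmere=11 Elkhorn=5 Fernhollow=13 Hollowpine=6 Ironridge=20 → close Cedarfen (overflow 9)
  19÷5 = 3 each, +1 to first 4
Round 2: Dunmere=15 Elkhorn=9 Fernhollow=17 Hollowpine=10 Ironridge=23 → close Ironridge (overflow 9)
  23÷4 = 5 each, +1 to first 3
Round 3: Dunmere=21 Elkhorn=15 Fernhollow=23 Hollowpine=15 → close Fernhollow (overflow 12)
  23÷3 = 7 each, +1 to first 2
Round 4: Dunmere=29 Elkhorn=23 Hollowpine=22 → close Dunmere (overflow 14)
  29÷2 = 14 each, +1 to first 1
Round 5: Elkhorn=38 Hollowpine=36 → close Elkhorn (overflow 25)
  38÷1 = 38 each, +1 to first 0

Closure order: Cedarfen, Ironridge, Fernhollow, Dunmere, Elkhorn
Last habitat: Hollowpine with 74 animals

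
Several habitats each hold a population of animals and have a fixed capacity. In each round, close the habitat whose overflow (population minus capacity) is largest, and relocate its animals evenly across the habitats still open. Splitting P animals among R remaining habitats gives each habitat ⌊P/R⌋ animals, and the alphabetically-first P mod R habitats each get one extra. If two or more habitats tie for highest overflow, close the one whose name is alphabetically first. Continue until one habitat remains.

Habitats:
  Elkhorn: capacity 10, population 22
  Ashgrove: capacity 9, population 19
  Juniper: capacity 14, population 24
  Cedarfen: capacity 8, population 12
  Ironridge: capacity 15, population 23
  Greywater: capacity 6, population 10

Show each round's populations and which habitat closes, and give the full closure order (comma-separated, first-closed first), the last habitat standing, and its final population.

Round 1: Ashgrove=19 Cedarfen=12 Elkhorn=22 Greywater=10 Ironridge=23 Juniper=24 → close Elkhorn (overflow 12)
  22÷5 = 4 each, +1 to first 2
Round 2: Ashgrove=24 Cedarfen=17 Greywater=14 Ironridge=27 Juniper=28 → close Ashgrove (overflow 15)
  24÷4 = 6 each, +1 to first 0
Round 3: Cedarfen=23 Greywater=20 Ironridge=33 Juniper=34 → close Juniper (overflow 20)
  34÷3 = 11 each, +1 to first 1
Round 4: Cedarfen=35 Greywater=31 Ironridge=44 → close Ironridge (overflow 29)
  44÷2 = 22 each, +1 to first 0
Round 5: Cedarfen=57 Greywater=53 → close Cedarfen (overflow 49)
  57÷1 = 57 each, +1 to first 0

Closure order: Elkhorn, Ashgrove, Juniper, Ironridge, Cedarfen
Last habitat: Greywater with 110 animals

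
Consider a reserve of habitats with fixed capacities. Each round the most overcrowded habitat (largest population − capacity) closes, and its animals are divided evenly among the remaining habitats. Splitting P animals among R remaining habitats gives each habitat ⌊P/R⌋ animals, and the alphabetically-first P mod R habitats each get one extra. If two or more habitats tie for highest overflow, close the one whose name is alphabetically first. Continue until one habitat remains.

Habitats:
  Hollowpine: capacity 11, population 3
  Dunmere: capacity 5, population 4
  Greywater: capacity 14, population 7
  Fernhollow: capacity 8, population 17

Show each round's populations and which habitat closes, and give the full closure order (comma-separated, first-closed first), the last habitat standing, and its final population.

Round 1: Dunmere=4 Fernhollow=17 Greywater=7 Hollowpine=3 → close Fernhollow (overflow 9)
  17÷3 = 5 each, +1 to first 2
Round 2: Dunmere=10 Greywater=13 Hollowpine=8 → close Dunmere (overflow 5)
  10÷2 = 5 each, +1 to first 0
Round 3: Greywater=18 Hollowpine=13 → close Greywater (overflow 4)
  18÷1 = 18 each, +1 to first 0

Closure order: Fernhollow, Dunmere, Greywater
Last habitat: Hollowpine with 31 animals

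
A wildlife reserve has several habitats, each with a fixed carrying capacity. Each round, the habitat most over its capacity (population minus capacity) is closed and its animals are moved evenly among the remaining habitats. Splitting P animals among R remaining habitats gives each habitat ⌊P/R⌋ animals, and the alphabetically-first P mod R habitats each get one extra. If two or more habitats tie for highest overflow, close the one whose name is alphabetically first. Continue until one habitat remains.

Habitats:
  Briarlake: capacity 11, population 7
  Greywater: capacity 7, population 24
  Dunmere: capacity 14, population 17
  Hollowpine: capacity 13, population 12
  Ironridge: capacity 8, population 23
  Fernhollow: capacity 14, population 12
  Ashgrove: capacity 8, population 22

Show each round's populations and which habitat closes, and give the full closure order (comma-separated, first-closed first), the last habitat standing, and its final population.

Closure order: Greywater, Ironridge, Ashgrove, Dunmere, Hollowpine, Briarlake
Last habitat: Fernhollow with 117 animals

Round 1: Ashgrove=22 Briarlake=7 Dunmere=17 Fernhollow=12 Greywater=24 Hollowpine=12 Ironridge=23 → close Greywater (overflow 17)
  24÷6 = 4 each, +1 to first 0
Round 2: Ashgrove=26 Briarlake=11 Dunmere=21 Fernhollow=16 Hollowpine=16 Ironridge=27 → close Ironridge (overflow 19)
  27÷5 = 5 each, +1 to first 2
Round 3: Ashgrove=32 Briarlake=17 Dunmere=26 Fernhollow=21 Hollowpine=21 → close Ashgrove (overflow 24)
  32÷4 = 8 each, +1 to first 0
Round 4: Briarlake=25 Dunmere=34 Fernhollow=29 Hollowpine=29 → close Dunmere (overflow 20)
  34÷3 = 11 each, +1 to first 1
Round 5: Briarlake=37 Fernhollow=40 Hollowpine=40 → close Hollowpine (overflow 27)
  40÷2 = 20 each, +1 to first 0
Round 6: Briarlake=57 Fernhollow=60 → close Briarlake (overflow 46)
  57÷1 = 57 each, +1 to first 0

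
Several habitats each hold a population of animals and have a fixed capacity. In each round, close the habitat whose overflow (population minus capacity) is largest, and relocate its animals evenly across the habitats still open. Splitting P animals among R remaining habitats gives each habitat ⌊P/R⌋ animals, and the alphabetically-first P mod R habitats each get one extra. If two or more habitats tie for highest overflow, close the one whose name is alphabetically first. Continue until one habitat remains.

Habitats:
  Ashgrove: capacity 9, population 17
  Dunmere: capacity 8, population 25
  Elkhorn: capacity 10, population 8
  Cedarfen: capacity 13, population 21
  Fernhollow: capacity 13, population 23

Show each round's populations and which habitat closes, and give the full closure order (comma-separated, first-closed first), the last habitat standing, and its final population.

Closure order: Dunmere, Fernhollow, Ashgrove, Cedarfen
Last habitat: Elkhorn with 94 animals

Round 1: Ashgrove=17 Cedarfen=21 Dunmere=25 Elkhorn=8 Fernhollow=23 → close Dunmere (overflow 17)
  25÷4 = 6 each, +1 to first 1
Round 2: Ashgrove=24 Cedarfen=27 Elkhorn=14 Fernhollow=29 → close Fernhollow (overflow 16)
  29÷3 = 9 each, +1 to first 2
Round 3: Ashgrove=34 Cedarfen=37 Elkhorn=23 → close Ashgrove (overflow 25)
  34÷2 = 17 each, +1 to first 0
Round 4: Cedarfen=54 Elkhorn=40 → close Cedarfen (overflow 41)
  54÷1 = 54 each, +1 to first 0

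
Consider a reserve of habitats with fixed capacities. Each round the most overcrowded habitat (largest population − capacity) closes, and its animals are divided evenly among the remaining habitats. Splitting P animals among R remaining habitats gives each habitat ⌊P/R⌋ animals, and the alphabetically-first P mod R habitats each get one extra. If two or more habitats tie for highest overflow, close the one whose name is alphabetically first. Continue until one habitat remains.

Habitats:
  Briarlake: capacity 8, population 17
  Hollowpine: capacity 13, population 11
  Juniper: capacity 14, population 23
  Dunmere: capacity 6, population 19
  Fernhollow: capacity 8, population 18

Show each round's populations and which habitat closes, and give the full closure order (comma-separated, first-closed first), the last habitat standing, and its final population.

Closure order: Dunmere, Fernhollow, Briarlake, Juniper
Last habitat: Hollowpine with 88 animals

Round 1: Briarlake=17 Dunmere=19 Fernhollow=18 Hollowpine=11 Juniper=23 → close Dunmere (overflow 13)
  19÷4 = 4 each, +1 to first 3
Round 2: Briarlake=22 Fernhollow=23 Hollowpine=16 Juniper=27 → close Fernhollow (overflow 15)
  23÷3 = 7 each, +1 to first 2
Round 3: Briarlake=30 Hollowpine=24 Juniper=34 → close Briarlake (overflow 22)
  30÷2 = 15 each, +1 to first 0
Round 4: Hollowpine=39 Juniper=49 → close Juniper (overflow 35)
  49÷1 = 49 each, +1 to first 0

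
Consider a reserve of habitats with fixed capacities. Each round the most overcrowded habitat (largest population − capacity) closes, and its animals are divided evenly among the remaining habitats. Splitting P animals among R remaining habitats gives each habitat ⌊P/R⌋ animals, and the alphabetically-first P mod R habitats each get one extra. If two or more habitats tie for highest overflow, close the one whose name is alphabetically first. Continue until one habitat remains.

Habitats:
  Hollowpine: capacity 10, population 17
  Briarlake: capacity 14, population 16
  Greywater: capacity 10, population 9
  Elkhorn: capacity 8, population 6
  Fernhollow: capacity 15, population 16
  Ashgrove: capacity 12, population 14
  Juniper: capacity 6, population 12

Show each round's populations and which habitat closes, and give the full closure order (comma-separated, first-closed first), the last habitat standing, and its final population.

Round 1: Ashgrove=14 Briarlake=16 Elkhorn=6 Fernhollow=16 Greywater=9 Hollowpine=17 Juniper=12 → close Hollowpine (overflow 7)
  17÷6 = 2 each, +1 to first 5
Round 2: Ashgrove=17 Briarlake=19 Elkhorn=9 Fernhollow=19 Greywater=12 Juniper=14 → close Juniper (overflow 8)
  14÷5 = 2 each, +1 to first 4
Round 3: Ashgrove=20 Briarlake=22 Elkhorn=12 Fernhollow=22 Greywater=14 → close Ashgrove (overflow 8)
  20÷4 = 5 each, +1 to first 0
Round 4: Briarlake=27 Elkhorn=17 Fernhollow=27 Greywater=19 → close Briarlake (overflow 13)
  27÷3 = 9 each, +1 to first 0
Round 5: Elkhorn=26 Fernhollow=36 Greywater=28 → close Fernhollow (overflow 21)
  36÷2 = 18 each, +1 to first 0
Round 6: Elkhorn=44 Greywater=46 → close Elkhorn (overflow 36)
  44÷1 = 44 each, +1 to first 0

Closure order: Hollowpine, Juniper, Ashgrove, Briarlake, Fernhollow, Elkhorn
Last habitat: Greywater with 90 animals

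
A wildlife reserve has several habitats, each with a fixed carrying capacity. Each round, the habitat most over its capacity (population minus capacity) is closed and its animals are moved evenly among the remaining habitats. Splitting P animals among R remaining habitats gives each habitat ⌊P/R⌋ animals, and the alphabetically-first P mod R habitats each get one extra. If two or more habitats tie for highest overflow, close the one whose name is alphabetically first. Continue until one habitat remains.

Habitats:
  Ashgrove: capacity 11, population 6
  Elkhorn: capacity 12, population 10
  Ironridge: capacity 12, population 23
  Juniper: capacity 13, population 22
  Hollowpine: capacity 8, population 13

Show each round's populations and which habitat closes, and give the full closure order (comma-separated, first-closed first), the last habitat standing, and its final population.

Closure order: Ironridge, Juniper, Hollowpine, Elkhorn
Last habitat: Ashgrove with 74 animals

Round 1: Ashgrove=6 Elkhorn=10 Hollowpine=13 Ironridge=23 Juniper=22 → close Ironridge (overflow 11)
  23÷4 = 5 each, +1 to first 3
Round 2: Ashgrove=12 Elkhorn=16 Hollowpine=19 Juniper=27 → close Juniper (overflow 14)
  27÷3 = 9 each, +1 to first 0
Round 3: Ashgrove=21 Elkhorn=25 Hollowpine=28 → close Hollowpine (overflow 20)
  28÷2 = 14 each, +1 to first 0
Round 4: Ashgrove=35 Elkhorn=39 → close Elkhorn (overflow 27)
  39÷1 = 39 each, +1 to first 0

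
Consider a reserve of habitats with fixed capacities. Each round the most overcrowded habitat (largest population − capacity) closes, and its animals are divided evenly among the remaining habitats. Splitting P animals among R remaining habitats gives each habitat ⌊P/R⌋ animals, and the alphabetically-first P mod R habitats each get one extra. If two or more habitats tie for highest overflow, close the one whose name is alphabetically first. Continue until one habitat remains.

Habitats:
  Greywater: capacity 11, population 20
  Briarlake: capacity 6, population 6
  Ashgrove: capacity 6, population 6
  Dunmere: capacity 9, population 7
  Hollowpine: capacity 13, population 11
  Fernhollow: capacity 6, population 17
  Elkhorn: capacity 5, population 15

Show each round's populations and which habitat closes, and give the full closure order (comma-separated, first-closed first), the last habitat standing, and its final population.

Closure order: Fernhollow, Elkhorn, Greywater, Ashgrove, Briarlake, Dunmere
Last habitat: Hollowpine with 82 animals

Round 1: Ashgrove=6 Briarlake=6 Dunmere=7 Elkhorn=15 Fernhollow=17 Greywater=20 Hollowpine=11 → close Fernhollow (overflow 11)
  17÷6 = 2 each, +1 to first 5
Round 2: Ashgrove=9 Briarlake=9 Dunmere=10 Elkhorn=18 Greywater=23 Hollowpine=13 → close Elkhorn (overflow 13)
  18÷5 = 3 each, +1 to first 3
Round 3: Ashgrove=13 Briarlake=13 Dunmere=14 Greywater=26 Hollowpine=16 → close Greywater (overflow 15)
  26÷4 = 6 each, +1 to first 2
Round 4: Ashgrove=20 Briarlake=20 Dunmere=20 Hollowpine=22 → close Ashgrove (overflow 14)
  20÷3 = 6 each, +1 to first 2
Round 5: Briarlake=27 Dunmere=27 Hollowpine=28 → close Briarlake (overflow 21)
  27÷2 = 13 each, +1 to first 1
Round 6: Dunmere=41 Hollowpine=41 → close Dunmere (overflow 32)
  41÷1 = 41 each, +1 to first 0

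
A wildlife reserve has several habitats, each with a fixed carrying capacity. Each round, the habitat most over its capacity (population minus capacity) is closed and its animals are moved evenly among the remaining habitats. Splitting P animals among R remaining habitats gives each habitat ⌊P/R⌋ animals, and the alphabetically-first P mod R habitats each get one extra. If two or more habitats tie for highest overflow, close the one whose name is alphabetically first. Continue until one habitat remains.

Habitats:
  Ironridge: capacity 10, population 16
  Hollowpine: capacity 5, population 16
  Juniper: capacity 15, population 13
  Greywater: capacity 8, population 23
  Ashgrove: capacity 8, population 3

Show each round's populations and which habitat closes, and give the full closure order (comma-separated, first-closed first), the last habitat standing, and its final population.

Round 1: Ashgrove=3 Greywater=23 Hollowpine=16 Ironridge=16 Juniper=13 → close Greywater (overflow 15)
  23÷4 = 5 each, +1 to first 3
Round 2: Ashgrove=9 Hollowpine=22 Ironridge=22 Juniper=18 → close Hollowpine (overflow 17)
  22÷3 = 7 each, +1 to first 1
Round 3: Ashgrove=17 Ironridge=29 Juniper=25 → close Ironridge (overflow 19)
  29÷2 = 14 each, +1 to first 1
Round 4: Ashgrove=32 Juniper=39 → close Ashgrove (overflow 24)
  32÷1 = 32 each, +1 to first 0

Closure order: Greywater, Hollowpine, Ironridge, Ashgrove
Last habitat: Juniper with 71 animals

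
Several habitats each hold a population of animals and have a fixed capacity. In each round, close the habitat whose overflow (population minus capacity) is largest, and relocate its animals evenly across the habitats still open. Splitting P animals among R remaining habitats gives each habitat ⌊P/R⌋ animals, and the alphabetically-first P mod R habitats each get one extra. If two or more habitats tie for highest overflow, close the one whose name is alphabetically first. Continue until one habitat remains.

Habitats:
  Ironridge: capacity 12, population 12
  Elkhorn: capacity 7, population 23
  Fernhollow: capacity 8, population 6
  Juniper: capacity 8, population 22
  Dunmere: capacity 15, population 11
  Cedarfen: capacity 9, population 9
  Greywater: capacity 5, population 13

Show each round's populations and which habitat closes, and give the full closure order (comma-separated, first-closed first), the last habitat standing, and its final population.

Round 1: Cedarfen=9 Dunmere=11 Elkhorn=23 Fernhollow=6 Greywater=13 Ironridge=12 Juniper=22 → close Elkhorn (overflow 16)
  23÷6 = 3 each, +1 to first 5
Round 2: Cedarfen=13 Dunmere=15 Fernhollow=10 Greywater=17 Ironridge=16 Juniper=25 → close Juniper (overflow 17)
  25÷5 = 5 each, +1 to first 0
Round 3: Cedarfen=18 Dunmere=20 Fernhollow=15 Greywater=22 Ironridge=21 → close Greywater (overflow 17)
  22÷4 = 5 each, +1 to first 2
Round 4: Cedarfen=24 Dunmere=26 Fernhollow=20 Ironridge=26 → close Cedarfen (overflow 15)
  24÷3 = 8 each, +1 to first 0
Round 5: Dunmere=34 Fernhollow=28 Ironridge=34 → close Ironridge (overflow 22)
  34÷2 = 17 each, +1 to first 0
Round 6: Dunmere=51 Fernhollow=45 → close Fernhollow (overflow 37)
  45÷1 = 45 each, +1 to first 0

Closure order: Elkhorn, Juniper, Greywater, Cedarfen, Ironridge, Fernhollow
Last habitat: Dunmere with 96 animals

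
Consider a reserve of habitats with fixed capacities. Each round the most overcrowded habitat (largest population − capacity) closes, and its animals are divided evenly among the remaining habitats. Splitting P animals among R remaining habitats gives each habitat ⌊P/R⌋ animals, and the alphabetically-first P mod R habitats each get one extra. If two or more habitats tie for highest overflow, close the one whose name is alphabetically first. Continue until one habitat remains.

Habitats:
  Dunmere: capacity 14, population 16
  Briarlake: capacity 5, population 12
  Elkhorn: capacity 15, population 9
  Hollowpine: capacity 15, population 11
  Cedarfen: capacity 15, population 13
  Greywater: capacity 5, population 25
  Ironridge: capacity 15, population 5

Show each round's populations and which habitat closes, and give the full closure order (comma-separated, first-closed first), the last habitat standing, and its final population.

Closure order: Greywater, Briarlake, Dunmere, Cedarfen, Hollowpine, Elkhorn
Last habitat: Ironridge with 91 animals

Round 1: Briarlake=12 Cedarfen=13 Dunmere=16 Elkhorn=9 Greywater=25 Hollowpine=11 Ironridge=5 → close Greywater (overflow 20)
  25÷6 = 4 each, +1 to first 1
Round 2: Briarlake=17 Cedarfen=17 Dunmere=20 Elkhorn=13 Hollowpine=15 Ironridge=9 → close Briarlake (overflow 12)
  17÷5 = 3 each, +1 to first 2
Round 3: Cedarfen=21 Dunmere=24 Elkhorn=16 Hollowpine=18 Ironridge=12 → close Dunmere (overflow 10)
  24÷4 = 6 each, +1 to first 0
Round 4: Cedarfen=27 Elkhorn=22 Hollowpine=24 Ironridge=18 → close Cedarfen (overflow 12)
  27÷3 = 9 each, +1 to first 0
Round 5: Elkhorn=31 Hollowpine=33 Ironridge=27 → close Hollowpine (overflow 18)
  33÷2 = 16 each, +1 to first 1
Round 6: Elkhorn=48 Ironridge=43 → close Elkhorn (overflow 33)
  48÷1 = 48 each, +1 to first 0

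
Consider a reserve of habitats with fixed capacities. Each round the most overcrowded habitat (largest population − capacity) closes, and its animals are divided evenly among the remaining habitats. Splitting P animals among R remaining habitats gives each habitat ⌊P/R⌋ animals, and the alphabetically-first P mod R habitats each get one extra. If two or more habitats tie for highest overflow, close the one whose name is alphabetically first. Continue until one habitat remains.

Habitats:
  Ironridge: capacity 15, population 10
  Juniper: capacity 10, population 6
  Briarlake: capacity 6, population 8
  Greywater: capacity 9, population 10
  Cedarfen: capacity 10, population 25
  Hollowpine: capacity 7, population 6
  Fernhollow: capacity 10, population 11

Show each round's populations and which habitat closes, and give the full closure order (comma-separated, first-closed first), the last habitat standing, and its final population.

Closure order: Cedarfen, Briarlake, Fernhollow, Greywater, Hollowpine, Juniper
Last habitat: Ironridge with 76 animals

Round 1: Briarlake=8 Cedarfen=25 Fernhollow=11 Greywater=10 Hollowpine=6 Ironridge=10 Juniper=6 → close Cedarfen (overflow 15)
  25÷6 = 4 each, +1 to first 1
Round 2: Briarlake=13 Fernhollow=15 Greywater=14 Hollowpine=10 Ironridge=14 Juniper=10 → close Briarlake (overflow 7)
  13÷5 = 2 each, +1 to first 3
Round 3: Fernhollow=18 Greywater=17 Hollowpine=13 Ironridge=16 Juniper=12 → close Fernhollow (overflow 8)
  18÷4 = 4 each, +1 to first 2
Round 4: Greywater=22 Hollowpine=18 Ironridge=20 Juniper=16 → close Greywater (overflow 13)
  22÷3 = 7 each, +1 to first 1
Round 5: Hollowpine=26 Ironridge=27 Juniper=23 → close Hollowpine (overflow 19)
  26÷2 = 13 each, +1 to first 0
Round 6: Ironridge=40 Juniper=36 → close Juniper (overflow 26)
  36÷1 = 36 each, +1 to first 0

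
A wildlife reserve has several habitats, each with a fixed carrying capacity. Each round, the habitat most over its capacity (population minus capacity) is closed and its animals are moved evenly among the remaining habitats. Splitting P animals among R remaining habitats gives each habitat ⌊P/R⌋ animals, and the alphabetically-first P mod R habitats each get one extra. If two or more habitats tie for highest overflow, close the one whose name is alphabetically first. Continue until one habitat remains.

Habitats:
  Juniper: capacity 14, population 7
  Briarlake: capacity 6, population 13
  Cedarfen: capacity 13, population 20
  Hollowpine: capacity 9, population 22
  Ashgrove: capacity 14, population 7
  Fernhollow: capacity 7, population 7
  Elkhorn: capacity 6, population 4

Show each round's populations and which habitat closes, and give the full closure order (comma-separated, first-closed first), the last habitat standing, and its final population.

Round 1: Ashgrove=7 Briarlake=13 Cedarfen=20 Elkhorn=4 Fernhollow=7 Hollowpine=22 Juniper=7 → close Hollowpine (overflow 13)
  22÷6 = 3 each, +1 to first 4
Round 2: Ashgrove=11 Briarlake=17 Cedarfen=24 Elkhorn=8 Fernhollow=10 Juniper=10 → close Briarlake (overflow 11)
  17÷5 = 3 each, +1 to first 2
Round 3: Ashgrove=15 Cedarfen=28 Elkhorn=11 Fernhollow=13 Juniper=13 → close Cedarfen (overflow 15)
  28÷4 = 7 each, +1 to first 0
Round 4: Ashgrove=22 Elkhorn=18 Fernhollow=20 Juniper=20 → close Fernhollow (overflow 13)
  20÷3 = 6 each, +1 to first 2
Round 5: Ashgrove=29 Elkhorn=25 Juniper=26 → close Elkhorn (overflow 19)
  25÷2 = 12 each, +1 to first 1
Round 6: Ashgrove=42 Juniper=38 → close Ashgrove (overflow 28)
  42÷1 = 42 each, +1 to first 0

Closure order: Hollowpine, Briarlake, Cedarfen, Fernhollow, Elkhorn, Ashgrove
Last habitat: Juniper with 80 animals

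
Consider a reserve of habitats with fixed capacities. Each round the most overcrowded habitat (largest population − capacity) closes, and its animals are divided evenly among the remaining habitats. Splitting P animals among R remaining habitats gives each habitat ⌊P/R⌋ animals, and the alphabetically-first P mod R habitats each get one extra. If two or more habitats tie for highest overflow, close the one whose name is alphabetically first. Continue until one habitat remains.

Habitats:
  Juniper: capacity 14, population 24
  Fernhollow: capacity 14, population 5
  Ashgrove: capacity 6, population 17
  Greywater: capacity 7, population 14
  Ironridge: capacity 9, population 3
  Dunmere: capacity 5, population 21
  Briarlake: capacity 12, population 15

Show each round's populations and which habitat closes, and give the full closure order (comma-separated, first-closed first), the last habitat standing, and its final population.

Round 1: Ashgrove=17 Briarlake=15 Dunmere=21 Fernhollow=5 Greywater=14 Ironridge=3 Juniper=24 → close Dunmere (overflow 16)
  21÷6 = 3 each, +1 to first 3
Round 2: Ashgrove=21 Briarlake=19 Fernhollow=9 Greywater=17 Ironridge=6 Juniper=27 → close Ashgrove (overflow 15)
  21÷5 = 4 each, +1 to first 1
Round 3: Briarlake=24 Fernhollow=13 Greywater=21 Ironridge=10 Juniper=31 → close Juniper (overflow 17)
  31÷4 = 7 each, +1 to first 3
Round 4: Briarlake=32 Fernhollow=21 Greywater=29 Ironridge=17 → close Greywater (overflow 22)
  29÷3 = 9 each, +1 to first 2
Round 5: Briarlake=42 Fernhollow=31 Ironridge=26 → close Briarlake (overflow 30)
  42÷2 = 21 each, +1 to first 0
Round 6: Fernhollow=52 Ironridge=47 → close Fernhollow (overflow 38)
  52÷1 = 52 each, +1 to first 0

Closure order: Dunmere, Ashgrove, Juniper, Greywater, Briarlake, Fernhollow
Last habitat: Ironridge with 99 animals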